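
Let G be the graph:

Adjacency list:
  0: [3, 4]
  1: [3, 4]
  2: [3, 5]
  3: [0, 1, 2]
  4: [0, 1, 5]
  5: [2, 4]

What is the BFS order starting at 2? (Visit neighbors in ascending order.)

BFS from vertex 2 (neighbors processed in ascending order):
Visit order: 2, 3, 5, 0, 1, 4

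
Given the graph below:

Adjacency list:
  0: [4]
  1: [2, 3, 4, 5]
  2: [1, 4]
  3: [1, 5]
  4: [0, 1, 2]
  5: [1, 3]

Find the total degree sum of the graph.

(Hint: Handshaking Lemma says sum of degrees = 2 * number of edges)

Count edges: 7 edges.
By Handshaking Lemma: sum of degrees = 2 * 7 = 14.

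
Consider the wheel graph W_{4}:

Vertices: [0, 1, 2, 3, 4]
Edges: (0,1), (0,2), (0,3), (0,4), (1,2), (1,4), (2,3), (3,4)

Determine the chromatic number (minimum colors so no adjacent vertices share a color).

W_{4} = C_{4} plus a hub adjacent to every cycle vertex.
The outer cycle needs 2 colors (even cycle); the hub is adjacent to all of them so needs a fresh color.
Chromatic number = 2 + 1 = 3.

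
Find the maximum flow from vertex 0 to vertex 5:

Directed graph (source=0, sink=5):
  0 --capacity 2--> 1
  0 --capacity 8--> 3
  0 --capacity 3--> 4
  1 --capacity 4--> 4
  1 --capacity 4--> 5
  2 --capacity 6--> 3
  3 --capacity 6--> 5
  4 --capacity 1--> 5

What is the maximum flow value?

Computing max flow:
  Flow on (0->1): 2/2
  Flow on (0->3): 6/8
  Flow on (0->4): 1/3
  Flow on (1->5): 2/4
  Flow on (3->5): 6/6
  Flow on (4->5): 1/1
Maximum flow = 9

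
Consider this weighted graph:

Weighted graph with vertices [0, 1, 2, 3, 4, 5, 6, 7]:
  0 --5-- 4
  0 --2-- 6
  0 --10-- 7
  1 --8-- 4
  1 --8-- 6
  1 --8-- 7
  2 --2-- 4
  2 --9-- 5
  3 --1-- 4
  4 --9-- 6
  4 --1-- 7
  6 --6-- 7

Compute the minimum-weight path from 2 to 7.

Using Dijkstra's algorithm from vertex 2:
Shortest path: 2 -> 4 -> 7
Total weight: 2 + 1 = 3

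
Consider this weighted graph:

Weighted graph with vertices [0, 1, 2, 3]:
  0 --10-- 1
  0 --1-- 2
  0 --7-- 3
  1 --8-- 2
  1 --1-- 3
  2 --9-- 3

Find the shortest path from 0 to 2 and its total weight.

Using Dijkstra's algorithm from vertex 0:
Shortest path: 0 -> 2
Total weight: 1 = 1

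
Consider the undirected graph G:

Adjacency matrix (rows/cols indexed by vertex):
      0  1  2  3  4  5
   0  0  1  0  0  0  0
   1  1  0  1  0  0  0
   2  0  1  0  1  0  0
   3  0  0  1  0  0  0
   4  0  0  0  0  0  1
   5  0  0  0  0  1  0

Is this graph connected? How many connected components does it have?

Checking connectivity: the graph has 2 connected component(s).
Components: [[0, 1, 2, 3], [4, 5]]. The graph is NOT connected.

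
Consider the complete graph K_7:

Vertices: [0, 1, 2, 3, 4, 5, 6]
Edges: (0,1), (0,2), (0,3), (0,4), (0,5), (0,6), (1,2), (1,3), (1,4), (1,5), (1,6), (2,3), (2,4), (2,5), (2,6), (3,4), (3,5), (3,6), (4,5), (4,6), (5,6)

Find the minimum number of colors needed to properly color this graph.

In K_7, every vertex is adjacent to every other vertex.
Each vertex needs a unique color.
Chromatic number = 7.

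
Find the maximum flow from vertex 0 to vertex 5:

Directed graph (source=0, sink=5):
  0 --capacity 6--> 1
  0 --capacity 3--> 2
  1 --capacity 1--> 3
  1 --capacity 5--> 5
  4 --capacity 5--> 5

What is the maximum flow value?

Computing max flow:
  Flow on (0->1): 5/6
  Flow on (1->5): 5/5
Maximum flow = 5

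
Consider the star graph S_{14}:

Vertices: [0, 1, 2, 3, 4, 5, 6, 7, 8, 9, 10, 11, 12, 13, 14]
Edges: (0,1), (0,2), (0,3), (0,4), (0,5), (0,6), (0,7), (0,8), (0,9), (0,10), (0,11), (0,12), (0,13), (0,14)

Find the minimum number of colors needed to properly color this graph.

S_{14} has one hub adjacent to 14 leaves; leaves are pairwise non-adjacent.
Color the hub 0 and every leaf 1.
Chromatic number = 2.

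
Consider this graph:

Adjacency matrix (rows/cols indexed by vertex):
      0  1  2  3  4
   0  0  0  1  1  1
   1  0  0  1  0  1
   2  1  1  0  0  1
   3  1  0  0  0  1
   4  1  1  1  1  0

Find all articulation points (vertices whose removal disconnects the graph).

No articulation points. The graph is biconnected.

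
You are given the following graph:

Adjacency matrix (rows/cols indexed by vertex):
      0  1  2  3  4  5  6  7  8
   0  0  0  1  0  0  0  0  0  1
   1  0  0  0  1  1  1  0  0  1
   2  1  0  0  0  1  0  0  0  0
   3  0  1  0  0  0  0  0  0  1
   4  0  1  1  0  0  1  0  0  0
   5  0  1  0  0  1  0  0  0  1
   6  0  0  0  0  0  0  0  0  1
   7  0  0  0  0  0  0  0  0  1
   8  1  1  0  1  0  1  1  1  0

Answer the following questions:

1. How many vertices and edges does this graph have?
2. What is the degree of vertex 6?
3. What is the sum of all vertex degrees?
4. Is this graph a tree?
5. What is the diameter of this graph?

Count: 9 vertices, 12 edges.
Vertex 6 has neighbors [8], degree = 1.
Handshaking lemma: 2 * 12 = 24.
A tree on 9 vertices has 8 edges. This graph has 12 edges (4 extra). Not a tree.
Diameter (longest shortest path) = 3.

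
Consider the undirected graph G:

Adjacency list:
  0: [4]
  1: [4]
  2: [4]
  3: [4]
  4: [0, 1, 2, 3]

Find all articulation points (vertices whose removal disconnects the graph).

An articulation point is a vertex whose removal disconnects the graph.
Articulation points: [4]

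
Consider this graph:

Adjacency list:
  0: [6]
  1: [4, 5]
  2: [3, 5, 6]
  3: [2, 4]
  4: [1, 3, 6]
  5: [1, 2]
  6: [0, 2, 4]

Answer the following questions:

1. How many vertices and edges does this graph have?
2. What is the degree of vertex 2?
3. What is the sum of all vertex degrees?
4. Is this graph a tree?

Count: 7 vertices, 8 edges.
Vertex 2 has neighbors [3, 5, 6], degree = 3.
Handshaking lemma: 2 * 8 = 16.
A tree on 7 vertices has 6 edges. This graph has 8 edges (2 extra). Not a tree.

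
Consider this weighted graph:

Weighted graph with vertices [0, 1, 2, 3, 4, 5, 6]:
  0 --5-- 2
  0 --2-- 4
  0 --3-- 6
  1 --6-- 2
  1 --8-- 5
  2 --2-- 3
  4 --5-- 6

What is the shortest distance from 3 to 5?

Using Dijkstra's algorithm from vertex 3:
Shortest path: 3 -> 2 -> 1 -> 5
Total weight: 2 + 6 + 8 = 16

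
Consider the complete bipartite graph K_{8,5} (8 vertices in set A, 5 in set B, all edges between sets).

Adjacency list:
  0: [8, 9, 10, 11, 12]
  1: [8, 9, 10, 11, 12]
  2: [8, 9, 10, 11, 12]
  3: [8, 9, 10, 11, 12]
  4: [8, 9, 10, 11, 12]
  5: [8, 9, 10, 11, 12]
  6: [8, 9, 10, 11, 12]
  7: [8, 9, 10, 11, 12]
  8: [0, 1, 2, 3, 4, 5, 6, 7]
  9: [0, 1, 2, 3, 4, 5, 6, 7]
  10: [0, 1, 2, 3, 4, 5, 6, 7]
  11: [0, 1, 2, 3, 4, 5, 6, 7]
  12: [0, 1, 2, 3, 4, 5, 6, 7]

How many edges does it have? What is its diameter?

K_{8,5} has 8 * 5 = 40 edges.
Any vertex reaches any opposite-side vertex in 1 step; same-side vertices reach in 2 steps via any opposite-side vertex.
Diameter = 2.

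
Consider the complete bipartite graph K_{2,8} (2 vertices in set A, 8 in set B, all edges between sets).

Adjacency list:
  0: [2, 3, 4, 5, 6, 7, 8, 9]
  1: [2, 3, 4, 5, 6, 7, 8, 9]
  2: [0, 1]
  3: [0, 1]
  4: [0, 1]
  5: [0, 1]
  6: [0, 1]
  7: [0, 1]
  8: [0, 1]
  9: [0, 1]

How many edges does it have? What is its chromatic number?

K_{2,8} has 2 * 8 = 16 edges.
Bipartite graphs have chromatic number 2 (color each partition differently).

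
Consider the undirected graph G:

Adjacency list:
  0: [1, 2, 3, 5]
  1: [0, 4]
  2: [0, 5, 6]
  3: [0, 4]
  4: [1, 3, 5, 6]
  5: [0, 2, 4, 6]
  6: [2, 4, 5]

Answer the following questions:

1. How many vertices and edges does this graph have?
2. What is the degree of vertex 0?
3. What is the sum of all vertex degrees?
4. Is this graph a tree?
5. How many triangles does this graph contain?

Count: 7 vertices, 11 edges.
Vertex 0 has neighbors [1, 2, 3, 5], degree = 4.
Handshaking lemma: 2 * 11 = 22.
A tree on 7 vertices has 6 edges. This graph has 11 edges (5 extra). Not a tree.
Number of triangles = 3.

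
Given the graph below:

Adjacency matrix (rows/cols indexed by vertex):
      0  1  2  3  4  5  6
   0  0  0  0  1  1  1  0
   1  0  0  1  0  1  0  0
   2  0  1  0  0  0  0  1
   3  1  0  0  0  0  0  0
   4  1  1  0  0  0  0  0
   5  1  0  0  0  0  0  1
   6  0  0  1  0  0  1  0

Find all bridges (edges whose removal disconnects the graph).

A bridge is an edge whose removal increases the number of connected components.
Bridges found: (0,3)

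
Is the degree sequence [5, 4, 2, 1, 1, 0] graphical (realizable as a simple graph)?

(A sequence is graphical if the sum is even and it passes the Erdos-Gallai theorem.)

Sum of degrees = 13. Sum is odd, so the sequence is NOT graphical.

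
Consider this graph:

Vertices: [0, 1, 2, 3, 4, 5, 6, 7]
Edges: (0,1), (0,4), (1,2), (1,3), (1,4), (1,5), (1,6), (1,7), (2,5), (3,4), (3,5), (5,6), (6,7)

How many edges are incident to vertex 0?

Vertex 0 has neighbors [1, 4], so deg(0) = 2.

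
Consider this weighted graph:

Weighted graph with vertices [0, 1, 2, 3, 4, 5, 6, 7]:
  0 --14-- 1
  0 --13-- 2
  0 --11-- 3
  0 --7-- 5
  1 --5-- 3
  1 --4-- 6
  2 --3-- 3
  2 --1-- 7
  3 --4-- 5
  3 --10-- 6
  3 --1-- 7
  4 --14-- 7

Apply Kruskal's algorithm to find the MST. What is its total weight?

Applying Kruskal's algorithm (sort edges by weight, add if no cycle):
  Add (2,7) w=1
  Add (3,7) w=1
  Skip (2,3) w=3 (creates cycle)
  Add (1,6) w=4
  Add (3,5) w=4
  Add (1,3) w=5
  Add (0,5) w=7
  Skip (3,6) w=10 (creates cycle)
  Skip (0,3) w=11 (creates cycle)
  Skip (0,2) w=13 (creates cycle)
  Skip (0,1) w=14 (creates cycle)
  Add (4,7) w=14
MST weight = 36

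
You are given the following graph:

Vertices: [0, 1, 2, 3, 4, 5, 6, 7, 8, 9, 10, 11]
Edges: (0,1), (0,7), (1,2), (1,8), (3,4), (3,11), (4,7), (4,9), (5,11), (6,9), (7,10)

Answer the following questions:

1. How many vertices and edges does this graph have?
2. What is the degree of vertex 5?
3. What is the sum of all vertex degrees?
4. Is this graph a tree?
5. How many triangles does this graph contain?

Count: 12 vertices, 11 edges.
Vertex 5 has neighbors [11], degree = 1.
Handshaking lemma: 2 * 11 = 22.
A graph is a tree iff it is connected and has exactly n-1 edges. This graph is connected (all 12 vertices in one component) and has 12-1 = 11 edges. It is a tree.
Number of triangles = 0.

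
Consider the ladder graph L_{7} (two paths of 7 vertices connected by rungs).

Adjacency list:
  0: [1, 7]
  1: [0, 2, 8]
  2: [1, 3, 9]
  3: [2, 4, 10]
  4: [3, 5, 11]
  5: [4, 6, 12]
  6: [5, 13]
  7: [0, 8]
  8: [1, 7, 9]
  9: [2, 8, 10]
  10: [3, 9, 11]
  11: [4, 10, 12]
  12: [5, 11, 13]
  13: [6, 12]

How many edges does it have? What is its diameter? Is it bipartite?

Ladder graph L_{7}: 7 rungs + 2 * (7-1) path edges = 7 + 12 = 19 edges.
Diameter = 7.
Ladder graphs are bipartite (alternating coloring along each path).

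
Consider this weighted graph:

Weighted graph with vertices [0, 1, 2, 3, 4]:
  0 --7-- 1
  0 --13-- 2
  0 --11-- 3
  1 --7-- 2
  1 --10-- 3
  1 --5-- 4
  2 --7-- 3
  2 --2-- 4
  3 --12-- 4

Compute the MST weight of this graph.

Applying Kruskal's algorithm (sort edges by weight, add if no cycle):
  Add (2,4) w=2
  Add (1,4) w=5
  Add (0,1) w=7
  Skip (1,2) w=7 (creates cycle)
  Add (2,3) w=7
  Skip (1,3) w=10 (creates cycle)
  Skip (0,3) w=11 (creates cycle)
  Skip (3,4) w=12 (creates cycle)
  Skip (0,2) w=13 (creates cycle)
MST weight = 21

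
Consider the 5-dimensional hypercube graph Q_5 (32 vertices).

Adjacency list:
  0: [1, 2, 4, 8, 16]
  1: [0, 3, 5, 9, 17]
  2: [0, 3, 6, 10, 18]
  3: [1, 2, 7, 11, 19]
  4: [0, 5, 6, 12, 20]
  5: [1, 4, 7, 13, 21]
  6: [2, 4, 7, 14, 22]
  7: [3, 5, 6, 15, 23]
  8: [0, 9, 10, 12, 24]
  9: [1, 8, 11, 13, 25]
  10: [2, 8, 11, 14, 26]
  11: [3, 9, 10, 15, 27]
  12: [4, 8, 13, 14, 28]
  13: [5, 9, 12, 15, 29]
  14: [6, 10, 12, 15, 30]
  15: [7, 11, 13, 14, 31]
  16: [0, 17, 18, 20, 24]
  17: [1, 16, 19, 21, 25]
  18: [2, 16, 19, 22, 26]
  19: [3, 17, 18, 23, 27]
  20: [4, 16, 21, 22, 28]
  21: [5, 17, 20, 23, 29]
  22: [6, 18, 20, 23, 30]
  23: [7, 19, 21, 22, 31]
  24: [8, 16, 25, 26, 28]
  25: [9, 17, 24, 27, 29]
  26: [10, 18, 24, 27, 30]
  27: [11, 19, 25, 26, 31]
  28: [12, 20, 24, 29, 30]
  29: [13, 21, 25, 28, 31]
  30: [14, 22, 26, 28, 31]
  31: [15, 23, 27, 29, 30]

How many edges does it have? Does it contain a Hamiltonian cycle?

Q_5 has 32 * 5 / 2 = 80 edges.
Q_5 (d >= 2) always has a Hamiltonian cycle: a 5-bit cyclic Gray code visits every vertex exactly once and returns to the start.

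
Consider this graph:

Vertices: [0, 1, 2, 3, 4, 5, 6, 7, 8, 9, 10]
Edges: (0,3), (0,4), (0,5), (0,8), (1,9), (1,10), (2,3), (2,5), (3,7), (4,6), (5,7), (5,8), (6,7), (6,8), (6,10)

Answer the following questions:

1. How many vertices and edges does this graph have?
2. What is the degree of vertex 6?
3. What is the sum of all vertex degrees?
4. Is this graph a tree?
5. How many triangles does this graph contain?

Count: 11 vertices, 15 edges.
Vertex 6 has neighbors [4, 7, 8, 10], degree = 4.
Handshaking lemma: 2 * 15 = 30.
A tree on 11 vertices has 10 edges. This graph has 15 edges (5 extra). Not a tree.
Number of triangles = 1.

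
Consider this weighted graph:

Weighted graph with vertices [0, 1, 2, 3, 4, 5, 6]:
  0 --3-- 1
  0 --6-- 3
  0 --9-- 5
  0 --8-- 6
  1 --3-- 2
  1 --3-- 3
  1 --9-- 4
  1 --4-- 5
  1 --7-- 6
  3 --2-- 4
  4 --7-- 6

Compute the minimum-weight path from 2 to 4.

Using Dijkstra's algorithm from vertex 2:
Shortest path: 2 -> 1 -> 3 -> 4
Total weight: 3 + 3 + 2 = 8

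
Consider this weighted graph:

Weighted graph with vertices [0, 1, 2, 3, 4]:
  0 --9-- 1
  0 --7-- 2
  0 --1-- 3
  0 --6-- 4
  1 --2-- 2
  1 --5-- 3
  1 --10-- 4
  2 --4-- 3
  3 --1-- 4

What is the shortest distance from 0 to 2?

Using Dijkstra's algorithm from vertex 0:
Shortest path: 0 -> 3 -> 2
Total weight: 1 + 4 = 5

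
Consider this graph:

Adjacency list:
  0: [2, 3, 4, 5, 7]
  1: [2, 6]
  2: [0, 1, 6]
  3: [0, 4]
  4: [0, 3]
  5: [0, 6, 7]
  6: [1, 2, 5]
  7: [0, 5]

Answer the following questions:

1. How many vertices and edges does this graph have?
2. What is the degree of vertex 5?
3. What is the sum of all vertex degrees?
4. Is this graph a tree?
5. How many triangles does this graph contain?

Count: 8 vertices, 11 edges.
Vertex 5 has neighbors [0, 6, 7], degree = 3.
Handshaking lemma: 2 * 11 = 22.
A tree on 8 vertices has 7 edges. This graph has 11 edges (4 extra). Not a tree.
Number of triangles = 3.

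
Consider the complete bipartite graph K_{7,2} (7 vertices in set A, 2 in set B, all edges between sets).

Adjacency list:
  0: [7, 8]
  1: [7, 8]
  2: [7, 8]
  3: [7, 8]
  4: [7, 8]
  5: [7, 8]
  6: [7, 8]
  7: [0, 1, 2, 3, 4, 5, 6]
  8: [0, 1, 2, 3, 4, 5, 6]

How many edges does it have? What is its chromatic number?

K_{7,2} has 7 * 2 = 14 edges.
Bipartite graphs have chromatic number 2 (color each partition differently).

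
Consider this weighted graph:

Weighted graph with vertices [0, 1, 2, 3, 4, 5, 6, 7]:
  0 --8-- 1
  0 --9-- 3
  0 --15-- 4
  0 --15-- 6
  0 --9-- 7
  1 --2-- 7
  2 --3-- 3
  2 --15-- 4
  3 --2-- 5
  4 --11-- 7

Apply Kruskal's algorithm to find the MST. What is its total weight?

Applying Kruskal's algorithm (sort edges by weight, add if no cycle):
  Add (1,7) w=2
  Add (3,5) w=2
  Add (2,3) w=3
  Add (0,1) w=8
  Add (0,3) w=9
  Skip (0,7) w=9 (creates cycle)
  Add (4,7) w=11
  Skip (0,4) w=15 (creates cycle)
  Add (0,6) w=15
  Skip (2,4) w=15 (creates cycle)
MST weight = 50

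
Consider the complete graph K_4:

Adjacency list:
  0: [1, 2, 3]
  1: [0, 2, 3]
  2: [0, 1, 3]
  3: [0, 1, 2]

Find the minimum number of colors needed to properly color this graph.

In K_4, every vertex is adjacent to every other vertex.
Each vertex needs a unique color.
Chromatic number = 4.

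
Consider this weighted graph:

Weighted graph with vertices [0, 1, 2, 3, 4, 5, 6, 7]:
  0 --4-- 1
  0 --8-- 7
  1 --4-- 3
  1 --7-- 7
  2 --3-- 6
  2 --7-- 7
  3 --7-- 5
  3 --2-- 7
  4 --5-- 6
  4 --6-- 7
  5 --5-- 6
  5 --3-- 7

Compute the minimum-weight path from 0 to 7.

Using Dijkstra's algorithm from vertex 0:
Shortest path: 0 -> 7
Total weight: 8 = 8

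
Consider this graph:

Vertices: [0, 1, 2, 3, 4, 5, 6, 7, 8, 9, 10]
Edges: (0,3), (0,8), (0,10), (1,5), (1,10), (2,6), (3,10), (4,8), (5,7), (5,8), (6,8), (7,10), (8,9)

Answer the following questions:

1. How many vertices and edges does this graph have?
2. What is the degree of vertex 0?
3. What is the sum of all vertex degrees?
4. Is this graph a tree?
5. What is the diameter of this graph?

Count: 11 vertices, 13 edges.
Vertex 0 has neighbors [3, 8, 10], degree = 3.
Handshaking lemma: 2 * 13 = 26.
A tree on 11 vertices has 10 edges. This graph has 13 edges (3 extra). Not a tree.
Diameter (longest shortest path) = 4.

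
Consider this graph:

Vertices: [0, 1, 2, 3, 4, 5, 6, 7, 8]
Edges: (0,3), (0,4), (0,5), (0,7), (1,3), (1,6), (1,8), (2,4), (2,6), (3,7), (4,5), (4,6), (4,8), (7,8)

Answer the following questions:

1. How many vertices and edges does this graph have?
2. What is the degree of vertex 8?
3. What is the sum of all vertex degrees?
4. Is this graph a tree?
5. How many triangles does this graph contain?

Count: 9 vertices, 14 edges.
Vertex 8 has neighbors [1, 4, 7], degree = 3.
Handshaking lemma: 2 * 14 = 28.
A tree on 9 vertices has 8 edges. This graph has 14 edges (6 extra). Not a tree.
Number of triangles = 3.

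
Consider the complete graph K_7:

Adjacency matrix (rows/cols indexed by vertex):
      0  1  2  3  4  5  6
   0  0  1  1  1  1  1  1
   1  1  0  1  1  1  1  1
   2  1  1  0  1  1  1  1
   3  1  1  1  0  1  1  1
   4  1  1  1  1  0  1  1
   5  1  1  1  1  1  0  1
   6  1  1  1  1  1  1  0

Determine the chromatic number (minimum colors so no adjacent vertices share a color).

In K_7, every vertex is adjacent to every other vertex.
Each vertex needs a unique color.
Chromatic number = 7.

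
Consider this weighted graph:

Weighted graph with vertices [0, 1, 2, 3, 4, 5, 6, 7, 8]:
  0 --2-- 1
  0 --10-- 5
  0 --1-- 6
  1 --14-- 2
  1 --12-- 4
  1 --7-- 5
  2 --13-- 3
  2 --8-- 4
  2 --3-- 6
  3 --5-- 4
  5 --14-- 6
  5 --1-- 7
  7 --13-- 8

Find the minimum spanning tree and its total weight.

Applying Kruskal's algorithm (sort edges by weight, add if no cycle):
  Add (0,6) w=1
  Add (5,7) w=1
  Add (0,1) w=2
  Add (2,6) w=3
  Add (3,4) w=5
  Add (1,5) w=7
  Add (2,4) w=8
  Skip (0,5) w=10 (creates cycle)
  Skip (1,4) w=12 (creates cycle)
  Skip (2,3) w=13 (creates cycle)
  Add (7,8) w=13
  Skip (1,2) w=14 (creates cycle)
  Skip (5,6) w=14 (creates cycle)
MST weight = 40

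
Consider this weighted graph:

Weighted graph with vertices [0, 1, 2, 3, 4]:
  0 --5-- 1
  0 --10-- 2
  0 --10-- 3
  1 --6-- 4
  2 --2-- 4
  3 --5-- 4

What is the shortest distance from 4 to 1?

Using Dijkstra's algorithm from vertex 4:
Shortest path: 4 -> 1
Total weight: 6 = 6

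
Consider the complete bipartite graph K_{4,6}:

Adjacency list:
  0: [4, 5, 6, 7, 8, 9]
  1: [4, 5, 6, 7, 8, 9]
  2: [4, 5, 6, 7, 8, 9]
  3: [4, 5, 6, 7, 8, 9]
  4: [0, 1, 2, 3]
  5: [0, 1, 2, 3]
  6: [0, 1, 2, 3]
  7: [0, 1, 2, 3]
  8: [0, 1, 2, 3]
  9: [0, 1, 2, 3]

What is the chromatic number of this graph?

K_{4,6} is bipartite: vertices split into two independent sets of size 4 and 6.
Color one set 0, the other 1. No adjacent vertices share a color.
Chromatic number = 2.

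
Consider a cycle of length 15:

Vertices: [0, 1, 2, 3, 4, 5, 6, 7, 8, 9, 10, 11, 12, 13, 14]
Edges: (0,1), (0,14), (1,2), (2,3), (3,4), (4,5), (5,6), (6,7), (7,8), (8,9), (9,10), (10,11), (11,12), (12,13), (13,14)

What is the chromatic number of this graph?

This is an odd cycle (C_15). Odd cycles are not bipartite (any 2-coloring forces two adjacent vertices to match), and 3 colors suffice.
Chromatic number = 3.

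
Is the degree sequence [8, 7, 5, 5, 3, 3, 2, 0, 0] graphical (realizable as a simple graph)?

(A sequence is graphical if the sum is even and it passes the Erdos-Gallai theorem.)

Sum of degrees = 33. Sum is odd, so the sequence is NOT graphical.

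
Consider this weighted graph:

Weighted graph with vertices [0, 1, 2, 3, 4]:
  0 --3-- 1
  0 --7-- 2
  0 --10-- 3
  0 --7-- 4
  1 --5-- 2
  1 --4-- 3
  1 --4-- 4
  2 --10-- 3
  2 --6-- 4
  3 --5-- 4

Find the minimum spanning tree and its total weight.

Applying Kruskal's algorithm (sort edges by weight, add if no cycle):
  Add (0,1) w=3
  Add (1,3) w=4
  Add (1,4) w=4
  Add (1,2) w=5
  Skip (3,4) w=5 (creates cycle)
  Skip (2,4) w=6 (creates cycle)
  Skip (0,4) w=7 (creates cycle)
  Skip (0,2) w=7 (creates cycle)
  Skip (0,3) w=10 (creates cycle)
  Skip (2,3) w=10 (creates cycle)
MST weight = 16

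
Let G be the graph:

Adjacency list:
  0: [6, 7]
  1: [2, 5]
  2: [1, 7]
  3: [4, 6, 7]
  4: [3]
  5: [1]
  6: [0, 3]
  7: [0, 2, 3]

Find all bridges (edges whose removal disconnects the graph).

A bridge is an edge whose removal increases the number of connected components.
Bridges found: (1,2), (1,5), (2,7), (3,4)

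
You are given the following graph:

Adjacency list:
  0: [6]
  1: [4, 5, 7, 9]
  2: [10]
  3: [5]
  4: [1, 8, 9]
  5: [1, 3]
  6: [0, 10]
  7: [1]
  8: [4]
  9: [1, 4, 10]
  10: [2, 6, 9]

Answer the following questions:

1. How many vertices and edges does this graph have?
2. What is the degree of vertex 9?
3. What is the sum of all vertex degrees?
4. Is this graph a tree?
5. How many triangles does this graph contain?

Count: 11 vertices, 11 edges.
Vertex 9 has neighbors [1, 4, 10], degree = 3.
Handshaking lemma: 2 * 11 = 22.
A tree on 11 vertices has 10 edges. This graph has 11 edges (1 extra). Not a tree.
Number of triangles = 1.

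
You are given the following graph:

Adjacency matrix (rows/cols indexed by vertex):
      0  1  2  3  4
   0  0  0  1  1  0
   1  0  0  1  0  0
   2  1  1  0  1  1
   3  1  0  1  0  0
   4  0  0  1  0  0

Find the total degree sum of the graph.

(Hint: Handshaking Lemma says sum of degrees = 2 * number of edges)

Count edges: 5 edges.
By Handshaking Lemma: sum of degrees = 2 * 5 = 10.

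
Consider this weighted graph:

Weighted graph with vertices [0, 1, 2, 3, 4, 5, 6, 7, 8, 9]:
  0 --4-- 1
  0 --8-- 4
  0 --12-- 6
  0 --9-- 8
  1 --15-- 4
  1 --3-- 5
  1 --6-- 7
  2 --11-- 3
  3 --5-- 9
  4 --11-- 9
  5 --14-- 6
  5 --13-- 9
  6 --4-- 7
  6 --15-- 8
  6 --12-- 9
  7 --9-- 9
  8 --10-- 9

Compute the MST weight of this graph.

Applying Kruskal's algorithm (sort edges by weight, add if no cycle):
  Add (1,5) w=3
  Add (0,1) w=4
  Add (6,7) w=4
  Add (3,9) w=5
  Add (1,7) w=6
  Add (0,4) w=8
  Add (0,8) w=9
  Add (7,9) w=9
  Skip (8,9) w=10 (creates cycle)
  Add (2,3) w=11
  Skip (4,9) w=11 (creates cycle)
  Skip (0,6) w=12 (creates cycle)
  Skip (6,9) w=12 (creates cycle)
  Skip (5,9) w=13 (creates cycle)
  Skip (5,6) w=14 (creates cycle)
  Skip (1,4) w=15 (creates cycle)
  Skip (6,8) w=15 (creates cycle)
MST weight = 59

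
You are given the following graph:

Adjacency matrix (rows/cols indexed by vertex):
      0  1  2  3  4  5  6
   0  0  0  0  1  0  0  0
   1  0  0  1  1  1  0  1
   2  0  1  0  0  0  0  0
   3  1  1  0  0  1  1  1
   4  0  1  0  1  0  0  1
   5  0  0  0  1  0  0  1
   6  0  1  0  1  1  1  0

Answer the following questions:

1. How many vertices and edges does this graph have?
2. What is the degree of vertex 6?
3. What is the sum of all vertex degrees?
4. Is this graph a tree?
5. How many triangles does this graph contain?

Count: 7 vertices, 10 edges.
Vertex 6 has neighbors [1, 3, 4, 5], degree = 4.
Handshaking lemma: 2 * 10 = 20.
A tree on 7 vertices has 6 edges. This graph has 10 edges (4 extra). Not a tree.
Number of triangles = 5.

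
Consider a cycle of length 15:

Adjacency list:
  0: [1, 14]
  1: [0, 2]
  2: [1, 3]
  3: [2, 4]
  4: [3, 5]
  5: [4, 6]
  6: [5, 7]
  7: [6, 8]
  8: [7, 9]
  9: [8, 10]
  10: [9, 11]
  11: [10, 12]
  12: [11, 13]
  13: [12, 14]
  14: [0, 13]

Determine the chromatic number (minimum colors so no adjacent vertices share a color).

This is an odd cycle (C_15). Odd cycles are not bipartite (any 2-coloring forces two adjacent vertices to match), and 3 colors suffice.
Chromatic number = 3.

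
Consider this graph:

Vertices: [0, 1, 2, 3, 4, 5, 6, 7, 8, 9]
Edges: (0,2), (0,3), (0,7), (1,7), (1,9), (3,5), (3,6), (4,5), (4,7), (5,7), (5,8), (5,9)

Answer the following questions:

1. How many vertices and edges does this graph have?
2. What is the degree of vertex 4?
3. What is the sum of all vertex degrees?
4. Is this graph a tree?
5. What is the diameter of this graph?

Count: 10 vertices, 12 edges.
Vertex 4 has neighbors [5, 7], degree = 2.
Handshaking lemma: 2 * 12 = 24.
A tree on 10 vertices has 9 edges. This graph has 12 edges (3 extra). Not a tree.
Diameter (longest shortest path) = 4.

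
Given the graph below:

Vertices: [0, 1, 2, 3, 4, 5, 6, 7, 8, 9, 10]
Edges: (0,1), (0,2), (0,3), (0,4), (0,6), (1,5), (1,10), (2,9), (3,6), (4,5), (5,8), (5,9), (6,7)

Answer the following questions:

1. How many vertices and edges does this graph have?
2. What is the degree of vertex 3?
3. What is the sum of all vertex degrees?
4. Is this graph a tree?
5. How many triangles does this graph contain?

Count: 11 vertices, 13 edges.
Vertex 3 has neighbors [0, 6], degree = 2.
Handshaking lemma: 2 * 13 = 26.
A tree on 11 vertices has 10 edges. This graph has 13 edges (3 extra). Not a tree.
Number of triangles = 1.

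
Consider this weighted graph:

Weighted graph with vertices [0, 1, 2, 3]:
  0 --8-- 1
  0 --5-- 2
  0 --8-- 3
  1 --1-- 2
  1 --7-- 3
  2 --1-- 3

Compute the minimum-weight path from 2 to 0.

Using Dijkstra's algorithm from vertex 2:
Shortest path: 2 -> 0
Total weight: 5 = 5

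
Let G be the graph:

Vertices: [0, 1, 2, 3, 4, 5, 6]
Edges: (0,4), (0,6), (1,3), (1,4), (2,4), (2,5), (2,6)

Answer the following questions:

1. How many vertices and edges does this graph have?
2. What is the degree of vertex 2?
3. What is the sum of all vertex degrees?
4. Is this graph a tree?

Count: 7 vertices, 7 edges.
Vertex 2 has neighbors [4, 5, 6], degree = 3.
Handshaking lemma: 2 * 7 = 14.
A tree on 7 vertices has 6 edges. This graph has 7 edges (1 extra). Not a tree.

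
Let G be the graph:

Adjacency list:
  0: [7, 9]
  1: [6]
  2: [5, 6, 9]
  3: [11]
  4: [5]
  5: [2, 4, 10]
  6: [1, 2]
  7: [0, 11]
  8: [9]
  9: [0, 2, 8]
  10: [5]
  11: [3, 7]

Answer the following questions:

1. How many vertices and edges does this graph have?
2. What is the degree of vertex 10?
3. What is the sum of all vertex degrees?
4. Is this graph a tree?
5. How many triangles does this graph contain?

Count: 12 vertices, 11 edges.
Vertex 10 has neighbors [5], degree = 1.
Handshaking lemma: 2 * 11 = 22.
A graph is a tree iff it is connected and has exactly n-1 edges. This graph is connected (all 12 vertices in one component) and has 12-1 = 11 edges. It is a tree.
Number of triangles = 0.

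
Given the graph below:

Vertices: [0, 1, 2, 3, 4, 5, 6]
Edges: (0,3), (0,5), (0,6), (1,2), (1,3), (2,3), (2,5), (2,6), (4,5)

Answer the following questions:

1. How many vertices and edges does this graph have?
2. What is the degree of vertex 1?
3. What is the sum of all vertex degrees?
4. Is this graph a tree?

Count: 7 vertices, 9 edges.
Vertex 1 has neighbors [2, 3], degree = 2.
Handshaking lemma: 2 * 9 = 18.
A tree on 7 vertices has 6 edges. This graph has 9 edges (3 extra). Not a tree.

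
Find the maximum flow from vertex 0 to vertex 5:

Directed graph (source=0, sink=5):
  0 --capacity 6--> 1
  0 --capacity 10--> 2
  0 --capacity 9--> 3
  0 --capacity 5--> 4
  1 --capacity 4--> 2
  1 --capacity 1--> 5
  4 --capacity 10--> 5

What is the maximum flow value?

Computing max flow:
  Flow on (0->1): 1/6
  Flow on (0->4): 5/5
  Flow on (1->5): 1/1
  Flow on (4->5): 5/10
Maximum flow = 6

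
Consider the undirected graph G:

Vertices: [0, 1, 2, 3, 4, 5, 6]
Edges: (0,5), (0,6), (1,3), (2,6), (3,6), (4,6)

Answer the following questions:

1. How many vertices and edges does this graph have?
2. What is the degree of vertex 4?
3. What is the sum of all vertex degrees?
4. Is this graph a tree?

Count: 7 vertices, 6 edges.
Vertex 4 has neighbors [6], degree = 1.
Handshaking lemma: 2 * 6 = 12.
A graph is a tree iff it is connected and has exactly n-1 edges. This graph is connected (all 7 vertices in one component) and has 7-1 = 6 edges. It is a tree.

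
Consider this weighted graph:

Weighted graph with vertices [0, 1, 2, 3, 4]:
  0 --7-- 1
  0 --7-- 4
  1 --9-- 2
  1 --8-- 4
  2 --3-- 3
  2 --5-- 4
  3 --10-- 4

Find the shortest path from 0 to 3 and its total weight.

Using Dijkstra's algorithm from vertex 0:
Shortest path: 0 -> 4 -> 2 -> 3
Total weight: 7 + 5 + 3 = 15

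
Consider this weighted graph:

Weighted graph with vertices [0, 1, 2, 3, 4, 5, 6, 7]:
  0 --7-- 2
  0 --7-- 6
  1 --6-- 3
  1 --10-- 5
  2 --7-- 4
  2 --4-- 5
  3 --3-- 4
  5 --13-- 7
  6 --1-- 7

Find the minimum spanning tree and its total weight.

Applying Kruskal's algorithm (sort edges by weight, add if no cycle):
  Add (6,7) w=1
  Add (3,4) w=3
  Add (2,5) w=4
  Add (1,3) w=6
  Add (0,2) w=7
  Add (0,6) w=7
  Add (2,4) w=7
  Skip (1,5) w=10 (creates cycle)
  Skip (5,7) w=13 (creates cycle)
MST weight = 35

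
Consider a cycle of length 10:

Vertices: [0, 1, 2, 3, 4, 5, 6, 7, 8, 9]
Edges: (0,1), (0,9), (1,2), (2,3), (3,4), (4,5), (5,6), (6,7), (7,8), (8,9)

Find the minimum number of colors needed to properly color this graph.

This is an even cycle (C_10). Even cycles are bipartite.
Chromatic number = 2.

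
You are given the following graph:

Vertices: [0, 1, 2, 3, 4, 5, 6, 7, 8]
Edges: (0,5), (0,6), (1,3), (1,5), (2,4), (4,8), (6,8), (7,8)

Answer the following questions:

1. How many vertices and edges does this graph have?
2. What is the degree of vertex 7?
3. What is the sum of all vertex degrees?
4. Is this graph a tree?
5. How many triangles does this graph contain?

Count: 9 vertices, 8 edges.
Vertex 7 has neighbors [8], degree = 1.
Handshaking lemma: 2 * 8 = 16.
A graph is a tree iff it is connected and has exactly n-1 edges. This graph is connected (all 9 vertices in one component) and has 9-1 = 8 edges. It is a tree.
Number of triangles = 0.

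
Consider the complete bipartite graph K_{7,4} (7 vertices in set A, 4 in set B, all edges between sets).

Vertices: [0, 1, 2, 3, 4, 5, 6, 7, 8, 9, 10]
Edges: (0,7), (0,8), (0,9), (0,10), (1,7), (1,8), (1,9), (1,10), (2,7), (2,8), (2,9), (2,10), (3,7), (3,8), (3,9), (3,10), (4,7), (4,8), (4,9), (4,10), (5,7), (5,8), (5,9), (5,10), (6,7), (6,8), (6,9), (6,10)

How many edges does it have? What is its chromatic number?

K_{7,4} has 7 * 4 = 28 edges.
Bipartite graphs have chromatic number 2 (color each partition differently).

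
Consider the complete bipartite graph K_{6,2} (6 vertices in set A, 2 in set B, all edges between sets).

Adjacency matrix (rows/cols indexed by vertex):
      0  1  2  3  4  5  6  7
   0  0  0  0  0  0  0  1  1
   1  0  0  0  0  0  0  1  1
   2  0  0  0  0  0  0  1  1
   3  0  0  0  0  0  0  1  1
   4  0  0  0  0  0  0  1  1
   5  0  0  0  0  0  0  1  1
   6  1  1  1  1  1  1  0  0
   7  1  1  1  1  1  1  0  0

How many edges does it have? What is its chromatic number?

K_{6,2} has 6 * 2 = 12 edges.
Bipartite graphs have chromatic number 2 (color each partition differently).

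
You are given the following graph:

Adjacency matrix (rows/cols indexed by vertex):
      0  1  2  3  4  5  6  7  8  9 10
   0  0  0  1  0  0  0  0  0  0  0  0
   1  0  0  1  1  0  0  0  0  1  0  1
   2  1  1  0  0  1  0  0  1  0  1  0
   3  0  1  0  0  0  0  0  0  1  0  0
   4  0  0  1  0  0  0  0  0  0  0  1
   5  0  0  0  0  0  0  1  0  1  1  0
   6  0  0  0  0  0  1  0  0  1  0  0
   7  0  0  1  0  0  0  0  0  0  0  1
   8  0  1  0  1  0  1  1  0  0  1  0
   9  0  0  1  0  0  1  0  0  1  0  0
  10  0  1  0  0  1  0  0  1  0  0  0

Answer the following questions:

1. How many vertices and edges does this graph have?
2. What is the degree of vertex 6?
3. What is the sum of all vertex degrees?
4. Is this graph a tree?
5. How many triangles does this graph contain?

Count: 11 vertices, 16 edges.
Vertex 6 has neighbors [5, 8], degree = 2.
Handshaking lemma: 2 * 16 = 32.
A tree on 11 vertices has 10 edges. This graph has 16 edges (6 extra). Not a tree.
Number of triangles = 3.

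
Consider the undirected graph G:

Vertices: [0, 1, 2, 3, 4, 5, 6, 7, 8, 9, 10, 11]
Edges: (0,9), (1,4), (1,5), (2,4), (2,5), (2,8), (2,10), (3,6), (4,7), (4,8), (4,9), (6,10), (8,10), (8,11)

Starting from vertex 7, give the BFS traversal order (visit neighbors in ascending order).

BFS from vertex 7 (neighbors processed in ascending order):
Visit order: 7, 4, 1, 2, 8, 9, 5, 10, 11, 0, 6, 3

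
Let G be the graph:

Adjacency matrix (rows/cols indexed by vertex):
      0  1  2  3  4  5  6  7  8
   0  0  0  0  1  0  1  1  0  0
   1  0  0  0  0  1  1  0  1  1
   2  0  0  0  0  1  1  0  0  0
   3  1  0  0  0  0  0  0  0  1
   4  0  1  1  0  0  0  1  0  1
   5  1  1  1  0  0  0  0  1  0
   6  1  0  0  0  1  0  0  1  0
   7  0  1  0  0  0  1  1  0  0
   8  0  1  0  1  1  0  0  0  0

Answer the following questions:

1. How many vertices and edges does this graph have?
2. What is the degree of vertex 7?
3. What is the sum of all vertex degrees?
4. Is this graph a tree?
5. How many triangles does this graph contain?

Count: 9 vertices, 14 edges.
Vertex 7 has neighbors [1, 5, 6], degree = 3.
Handshaking lemma: 2 * 14 = 28.
A tree on 9 vertices has 8 edges. This graph has 14 edges (6 extra). Not a tree.
Number of triangles = 2.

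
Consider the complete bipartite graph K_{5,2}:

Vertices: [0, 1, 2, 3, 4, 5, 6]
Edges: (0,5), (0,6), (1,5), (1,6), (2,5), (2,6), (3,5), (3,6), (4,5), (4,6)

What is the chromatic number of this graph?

K_{5,2} is bipartite: vertices split into two independent sets of size 5 and 2.
Color one set 0, the other 1. No adjacent vertices share a color.
Chromatic number = 2.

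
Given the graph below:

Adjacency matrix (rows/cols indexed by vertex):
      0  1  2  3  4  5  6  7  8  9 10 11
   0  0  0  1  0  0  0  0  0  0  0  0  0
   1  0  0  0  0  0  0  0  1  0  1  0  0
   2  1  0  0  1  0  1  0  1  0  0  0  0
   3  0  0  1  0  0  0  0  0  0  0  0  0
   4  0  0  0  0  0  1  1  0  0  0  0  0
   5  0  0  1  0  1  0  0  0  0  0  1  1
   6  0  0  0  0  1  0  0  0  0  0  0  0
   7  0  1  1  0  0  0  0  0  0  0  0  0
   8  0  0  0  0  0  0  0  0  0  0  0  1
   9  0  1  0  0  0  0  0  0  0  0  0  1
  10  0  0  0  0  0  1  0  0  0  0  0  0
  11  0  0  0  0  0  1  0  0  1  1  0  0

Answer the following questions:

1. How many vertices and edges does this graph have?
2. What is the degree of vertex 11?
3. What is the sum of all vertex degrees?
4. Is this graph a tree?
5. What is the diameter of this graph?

Count: 12 vertices, 12 edges.
Vertex 11 has neighbors [5, 8, 9], degree = 3.
Handshaking lemma: 2 * 12 = 24.
A tree on 12 vertices has 11 edges. This graph has 12 edges (1 extra). Not a tree.
Diameter (longest shortest path) = 5.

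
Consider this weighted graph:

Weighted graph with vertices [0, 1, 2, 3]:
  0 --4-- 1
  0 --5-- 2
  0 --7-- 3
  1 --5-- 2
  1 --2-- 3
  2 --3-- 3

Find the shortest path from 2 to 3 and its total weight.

Using Dijkstra's algorithm from vertex 2:
Shortest path: 2 -> 3
Total weight: 3 = 3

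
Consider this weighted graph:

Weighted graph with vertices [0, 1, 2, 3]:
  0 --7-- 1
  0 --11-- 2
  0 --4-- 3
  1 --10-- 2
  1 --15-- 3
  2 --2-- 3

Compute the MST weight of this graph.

Applying Kruskal's algorithm (sort edges by weight, add if no cycle):
  Add (2,3) w=2
  Add (0,3) w=4
  Add (0,1) w=7
  Skip (1,2) w=10 (creates cycle)
  Skip (0,2) w=11 (creates cycle)
  Skip (1,3) w=15 (creates cycle)
MST weight = 13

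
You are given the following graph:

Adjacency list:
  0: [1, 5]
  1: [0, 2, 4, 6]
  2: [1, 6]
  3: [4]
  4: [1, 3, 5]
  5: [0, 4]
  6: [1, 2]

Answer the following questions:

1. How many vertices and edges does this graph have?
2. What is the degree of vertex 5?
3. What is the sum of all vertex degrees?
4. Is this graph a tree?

Count: 7 vertices, 8 edges.
Vertex 5 has neighbors [0, 4], degree = 2.
Handshaking lemma: 2 * 8 = 16.
A tree on 7 vertices has 6 edges. This graph has 8 edges (2 extra). Not a tree.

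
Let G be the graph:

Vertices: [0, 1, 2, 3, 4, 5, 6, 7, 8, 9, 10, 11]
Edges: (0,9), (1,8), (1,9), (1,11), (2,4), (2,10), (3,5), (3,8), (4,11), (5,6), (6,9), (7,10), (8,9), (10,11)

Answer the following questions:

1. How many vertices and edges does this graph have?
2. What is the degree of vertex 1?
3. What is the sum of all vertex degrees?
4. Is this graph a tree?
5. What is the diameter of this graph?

Count: 12 vertices, 14 edges.
Vertex 1 has neighbors [8, 9, 11], degree = 3.
Handshaking lemma: 2 * 14 = 28.
A tree on 12 vertices has 11 edges. This graph has 14 edges (3 extra). Not a tree.
Diameter (longest shortest path) = 6.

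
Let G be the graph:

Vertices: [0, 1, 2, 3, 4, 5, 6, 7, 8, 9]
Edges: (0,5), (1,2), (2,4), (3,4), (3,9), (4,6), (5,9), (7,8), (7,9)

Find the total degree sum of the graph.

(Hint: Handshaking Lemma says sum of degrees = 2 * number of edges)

Count edges: 9 edges.
By Handshaking Lemma: sum of degrees = 2 * 9 = 18.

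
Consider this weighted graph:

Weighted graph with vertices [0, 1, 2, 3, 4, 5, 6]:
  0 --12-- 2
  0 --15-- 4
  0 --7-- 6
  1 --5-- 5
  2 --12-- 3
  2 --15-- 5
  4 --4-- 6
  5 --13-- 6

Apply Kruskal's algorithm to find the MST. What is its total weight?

Applying Kruskal's algorithm (sort edges by weight, add if no cycle):
  Add (4,6) w=4
  Add (1,5) w=5
  Add (0,6) w=7
  Add (0,2) w=12
  Add (2,3) w=12
  Add (5,6) w=13
  Skip (0,4) w=15 (creates cycle)
  Skip (2,5) w=15 (creates cycle)
MST weight = 53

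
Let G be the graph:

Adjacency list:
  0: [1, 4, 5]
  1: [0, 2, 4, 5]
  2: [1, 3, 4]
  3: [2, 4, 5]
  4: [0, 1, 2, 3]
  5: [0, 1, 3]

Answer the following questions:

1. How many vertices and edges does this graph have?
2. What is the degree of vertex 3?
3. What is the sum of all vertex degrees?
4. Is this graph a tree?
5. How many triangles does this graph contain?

Count: 6 vertices, 10 edges.
Vertex 3 has neighbors [2, 4, 5], degree = 3.
Handshaking lemma: 2 * 10 = 20.
A tree on 6 vertices has 5 edges. This graph has 10 edges (5 extra). Not a tree.
Number of triangles = 4.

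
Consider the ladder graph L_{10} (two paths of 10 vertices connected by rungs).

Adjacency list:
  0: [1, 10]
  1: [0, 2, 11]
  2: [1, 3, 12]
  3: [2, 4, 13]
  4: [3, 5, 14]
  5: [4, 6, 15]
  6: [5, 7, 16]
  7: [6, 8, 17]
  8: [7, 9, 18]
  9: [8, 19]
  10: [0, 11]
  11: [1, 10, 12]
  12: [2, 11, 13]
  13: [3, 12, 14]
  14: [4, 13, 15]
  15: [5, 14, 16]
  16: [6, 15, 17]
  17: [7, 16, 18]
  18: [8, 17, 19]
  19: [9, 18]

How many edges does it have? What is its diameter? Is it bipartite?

Ladder graph L_{10}: 10 rungs + 2 * (10-1) path edges = 10 + 18 = 28 edges.
Diameter = 10.
Ladder graphs are bipartite (alternating coloring along each path).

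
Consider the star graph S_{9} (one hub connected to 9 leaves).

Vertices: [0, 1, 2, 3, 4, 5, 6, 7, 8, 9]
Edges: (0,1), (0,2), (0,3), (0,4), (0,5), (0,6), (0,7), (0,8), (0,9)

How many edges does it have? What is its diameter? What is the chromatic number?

Star graph S_{9}: the hub connects to all 9 leaves.
Edges = 9.
Diameter = 2 (any leaf to hub is 1, leaf to leaf through hub is 2).
Star graphs are bipartite (hub vs leaves), so chromatic number = 2.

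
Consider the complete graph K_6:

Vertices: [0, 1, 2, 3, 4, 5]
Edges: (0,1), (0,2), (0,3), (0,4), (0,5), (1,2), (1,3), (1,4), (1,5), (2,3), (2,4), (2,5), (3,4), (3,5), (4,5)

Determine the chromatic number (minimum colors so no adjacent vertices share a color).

In K_6, every vertex is adjacent to every other vertex.
Each vertex needs a unique color.
Chromatic number = 6.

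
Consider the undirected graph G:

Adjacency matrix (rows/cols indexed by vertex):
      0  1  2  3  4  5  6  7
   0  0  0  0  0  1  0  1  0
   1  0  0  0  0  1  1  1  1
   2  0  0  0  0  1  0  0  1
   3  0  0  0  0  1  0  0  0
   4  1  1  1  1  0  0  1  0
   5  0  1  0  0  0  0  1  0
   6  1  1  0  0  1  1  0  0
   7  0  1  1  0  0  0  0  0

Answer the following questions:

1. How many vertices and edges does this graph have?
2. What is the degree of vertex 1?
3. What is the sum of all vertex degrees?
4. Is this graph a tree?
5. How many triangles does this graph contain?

Count: 8 vertices, 11 edges.
Vertex 1 has neighbors [4, 5, 6, 7], degree = 4.
Handshaking lemma: 2 * 11 = 22.
A tree on 8 vertices has 7 edges. This graph has 11 edges (4 extra). Not a tree.
Number of triangles = 3.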